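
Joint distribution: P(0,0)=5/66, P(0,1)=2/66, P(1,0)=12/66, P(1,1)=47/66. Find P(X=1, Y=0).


Read from table: P(X=1, Y=0) = 12/66 = 2/11

2/11


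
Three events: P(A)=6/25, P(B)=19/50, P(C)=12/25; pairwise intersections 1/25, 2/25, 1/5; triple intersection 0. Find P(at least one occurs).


P(A∪B∪C) = P(A)+P(B)+P(C) - P(AB)-P(AC)-P(BC) + P(ABC)
= 6/25+19/50+12/25 - 1/25-2/25-1/5 + 0
= 39/50

39/50


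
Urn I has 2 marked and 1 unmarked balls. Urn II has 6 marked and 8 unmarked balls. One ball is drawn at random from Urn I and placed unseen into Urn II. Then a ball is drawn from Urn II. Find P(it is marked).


P(transfer marked) = 2/3; P(transfer unmarked) = 1/3
If marked transferred: Urn II has 7 marked of 15, so P(marked|marked moved) = 7/15
If unmarked transferred: Urn II has 6 marked of 15, so P(marked|unmarked moved) = 2/5
By total probability: P(marked) = 2/3*7/15 + 1/3*2/5 = 4/9

4/9


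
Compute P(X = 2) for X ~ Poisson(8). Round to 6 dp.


P(X=2) = e^(-8) * 8^2 / 2!
≈ 0.0003354626279 * 64 / 2
≈ 0.010735

0.010735


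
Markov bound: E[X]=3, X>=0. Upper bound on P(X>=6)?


Markov: P(X >= a) <= E[X]/a
P(X >= 6) <= 3/6 = 1/2

1/2


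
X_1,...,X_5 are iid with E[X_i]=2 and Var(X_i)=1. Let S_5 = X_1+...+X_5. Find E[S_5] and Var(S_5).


E[S_n] = n*mu = 5*2 = 10
Var(S_n) = n*sigma^2 = 5*1 = 5

E[S_5]=10, Var(S_5)=5


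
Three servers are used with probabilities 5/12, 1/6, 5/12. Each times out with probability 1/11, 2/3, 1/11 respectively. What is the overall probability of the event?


P(A) = P(A|B1)P(B1) + P(A|B2)P(B2) + P(A|B3)P(B3)
= 1/11*5/12 + 2/3*1/6 + 1/11*5/12
= 5/132 + 1/9 + 5/132 = 37/198

37/198


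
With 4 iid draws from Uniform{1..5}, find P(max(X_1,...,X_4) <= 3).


P(max <= 3) = P(all X_i <= 3) = (P(X_1 <= 3))^4
= (3/5)^4 = 81/625

81/625


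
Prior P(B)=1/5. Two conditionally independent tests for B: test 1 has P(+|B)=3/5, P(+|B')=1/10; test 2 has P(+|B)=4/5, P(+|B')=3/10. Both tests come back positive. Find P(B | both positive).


After test 1: P(+) = 3/5*1/5 + 1/10*4/5 = 1/5
P(B|+) = (3/25)/(1/5) = 3/5
After test 2 (use post1 as new prior): P(+) = 4/5*3/5 + 3/10*2/5 = 3/5
P(B|+,+) = (12/25)/(3/5) = 4/5

4/5


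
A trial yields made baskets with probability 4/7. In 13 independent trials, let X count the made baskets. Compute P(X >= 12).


P(X>=12) = P(X=12) + P(X=13)
= 654311424/96889010407 + 67108864/96889010407
= 721420288/96889010407

721420288/96889010407


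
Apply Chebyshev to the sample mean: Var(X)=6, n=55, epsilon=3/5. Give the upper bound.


Var(Xbar) = Var(X)/n = 6/55
Chebyshev: P(|Xbar-mu| >= 3/5) <= Var(Xbar)/(3/5)^2 = (6/55)/(9/25) = 10/33

10/33


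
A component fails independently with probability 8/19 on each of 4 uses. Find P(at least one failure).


P(at least one) = 1 - P(none)
P(none) = (1 - 8/19)^4 = (11/19)^4 = 14641/130321
P(at least one) = 1 - 14641/130321 = 115680/130321

115680/130321


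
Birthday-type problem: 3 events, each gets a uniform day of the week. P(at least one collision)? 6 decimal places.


P(all different) = prod((7-i)/7 for i=0..2) = 0.612245
P(at least one match) = 1 - 0.612245 = 0.387755

0.387755


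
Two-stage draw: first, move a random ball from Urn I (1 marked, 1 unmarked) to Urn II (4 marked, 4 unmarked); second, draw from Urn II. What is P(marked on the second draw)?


P(transfer marked) = 1/2; P(transfer unmarked) = 1/2
If marked transferred: Urn II has 5 marked of 9, so P(marked|marked moved) = 5/9
If unmarked transferred: Urn II has 4 marked of 9, so P(marked|unmarked moved) = 4/9
By total probability: P(marked) = 1/2*5/9 + 1/2*4/9 = 1/2

1/2


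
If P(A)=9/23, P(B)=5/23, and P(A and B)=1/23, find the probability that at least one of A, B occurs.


P(A∪B) = P(A) + P(B) - P(A∩B)
= 9/23 + 5/23 - 1/23 = 13/23

13/23


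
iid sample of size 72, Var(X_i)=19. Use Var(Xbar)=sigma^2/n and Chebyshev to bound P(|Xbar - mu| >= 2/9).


Var(Xbar) = Var(X)/n = 19/72
Chebyshev: P(|Xbar-mu| >= 2/9) <= Var(Xbar)/(2/9)^2 = (19/72)/(4/81) = 171/32
Bound exceeds 1, so trivial bound: 1

1


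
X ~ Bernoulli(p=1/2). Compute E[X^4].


For Bernoulli: X in {0,1}
E[X^4] = 0^4*(1-1/2) + 1^4*1/2 = 1/2

1/2


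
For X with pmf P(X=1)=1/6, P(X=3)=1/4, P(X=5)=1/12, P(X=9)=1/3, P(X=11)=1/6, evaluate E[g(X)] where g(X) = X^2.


E[X^2] = sum(g(x)*P(x))
= 1*1/6 + 9*1/4 + 25*1/12 + 81*1/3 + 121*1/6
= 155/3

155/3


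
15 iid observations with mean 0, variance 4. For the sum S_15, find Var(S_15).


By independence, Var(S_n) = n*Var(X_1) = 15*4 = 60

60


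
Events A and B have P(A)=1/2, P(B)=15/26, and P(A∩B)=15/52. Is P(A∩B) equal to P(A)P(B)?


P(A)*P(B) = 1/2*15/26 = 15/52
P(A∩B) = 15/52, which equals P(A)P(B), so independent

Yes, A and B are independent


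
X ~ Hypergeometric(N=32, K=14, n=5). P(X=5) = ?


P(X=5) = C(14,5)*C(18,0) / C(32,5)
= 2002*1 / 201376
= 2002/201376 = 143/14384

143/14384


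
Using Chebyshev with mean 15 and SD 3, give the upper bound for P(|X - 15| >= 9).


k = 9/3 = 3
Chebyshev: P(|X-mu| >= k*sigma) <= 1/k^2 = 1/3^2 = 1/9

1/9


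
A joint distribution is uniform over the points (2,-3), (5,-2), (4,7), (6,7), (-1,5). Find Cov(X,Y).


E[X]=16/5, E[Y]=14/5, E[XY]=49/5
Cov(X,Y) = E[XY] - E[X]E[Y] = 49/5 - 16/5*14/5 = 21/25

21/25


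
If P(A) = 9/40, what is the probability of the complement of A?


P(A') = 1 - P(A) = 1 - 9/40 = 31/40

31/40


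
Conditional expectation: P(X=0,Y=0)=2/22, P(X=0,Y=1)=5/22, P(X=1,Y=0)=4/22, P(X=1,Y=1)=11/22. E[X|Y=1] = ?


P(Y=1) = 16/22
E[X|Y=1] = (0*5 + 1*11)/16 = 11/16

11/16


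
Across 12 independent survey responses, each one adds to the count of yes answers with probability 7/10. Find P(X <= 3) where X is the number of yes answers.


P(X<=3) = P(X=0) + P(X=1) + P(X=2) + P(X=3)
= 531441/1000000000000 + 3720087/250000000000 + 95482233/500000000000 + 74263959/50000000000
= 338331087/200000000000

338331087/200000000000


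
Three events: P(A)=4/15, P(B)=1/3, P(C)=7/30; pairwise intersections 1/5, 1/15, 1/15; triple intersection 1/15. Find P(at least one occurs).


P(A∪B∪C) = P(A)+P(B)+P(C) - P(AB)-P(AC)-P(BC) + P(ABC)
= 4/15+1/3+7/30 - 1/5-1/15-1/15 + 1/15
= 17/30

17/30


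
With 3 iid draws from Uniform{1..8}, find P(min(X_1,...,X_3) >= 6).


P(min >= 6) = P(all X_i >= 6) = (P(X_1 >= 6))^3
= (3/8)^3 = 27/512

27/512


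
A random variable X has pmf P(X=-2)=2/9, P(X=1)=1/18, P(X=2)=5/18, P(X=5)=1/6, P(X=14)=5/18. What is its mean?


E[X] = sum(x * P(x))
= -2*2/9 + 1*1/18 + 2*5/18 + 5*1/6 + 14*5/18
= 44/9

44/9


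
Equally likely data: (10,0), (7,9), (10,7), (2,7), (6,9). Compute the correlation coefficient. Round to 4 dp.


Cov(X,Y) = -4.6000, Var(X) = 8.8000, Var(Y) = 11.0400
rho = Cov/(sqrt(VarX)*sqrt(VarY)) = -0.4667

-0.4667


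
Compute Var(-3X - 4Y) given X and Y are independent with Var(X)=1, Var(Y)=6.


Independence => Cov(X,Y)=0
Var(-3X - 4Y) = (-3)^2*Var(X) + (-4)^2*Var(Y)
= 9*1 + 16*6 = 105

105


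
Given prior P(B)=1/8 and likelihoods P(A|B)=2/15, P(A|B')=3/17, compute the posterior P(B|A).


P(A) = P(A|B)P(B) + P(A|B')P(B') = 2/15*1/8 + 3/17*7/8 = 349/2040
P(B|A) = P(A|B)P(B)/P(A) = (1/60)/(349/2040) = 34/349

34/349


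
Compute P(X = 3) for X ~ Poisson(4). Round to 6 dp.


P(X=3) = e^(-4) * 4^3 / 3!
≈ 0.01831563889 * 64 / 6
≈ 0.195367

0.195367


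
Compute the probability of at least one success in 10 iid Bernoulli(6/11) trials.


P(at least one) = 1 - P(none)
P(none) = (1 - 6/11)^10 = (5/11)^10 = 9765625/25937424601
P(at least one) = 1 - 9765625/25937424601 = 25927658976/25937424601

25927658976/25937424601


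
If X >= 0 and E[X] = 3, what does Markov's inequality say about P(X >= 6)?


Markov: P(X >= a) <= E[X]/a
P(X >= 6) <= 3/6 = 1/2

1/2


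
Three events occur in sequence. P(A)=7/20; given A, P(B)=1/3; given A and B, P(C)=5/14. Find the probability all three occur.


P(A∩B∩C) = P(A) * P(B|A) * P(C|A∩B)
= 7/20 * 1/3 * 5/14
= 7/60 * 5/14 = 1/24

1/24


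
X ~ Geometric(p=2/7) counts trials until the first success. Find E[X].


For geometric (trials until first success), E[X] = 1/p = 1/(2/7) = 7/2

7/2


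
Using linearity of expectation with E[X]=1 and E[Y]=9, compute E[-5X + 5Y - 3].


E[-5X + 5Y - 3] = -5*E[X] + 5*E[Y] - 3
= (-5)*(1) + (5)*(9) + (-3)
= -5 + 45 - 3 = 37

37


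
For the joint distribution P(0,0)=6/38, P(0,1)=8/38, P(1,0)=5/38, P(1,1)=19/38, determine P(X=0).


P(X=0) = P(0,0)+P(0,1) = 6/38 + 8/38 = 14/38 = 7/19

7/19


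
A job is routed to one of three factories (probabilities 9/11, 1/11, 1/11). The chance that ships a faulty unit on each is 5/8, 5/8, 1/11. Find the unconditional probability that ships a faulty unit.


P(A) = P(A|B1)P(B1) + P(A|B2)P(B2) + P(A|B3)P(B3)
= 5/8*9/11 + 5/8*1/11 + 1/11*1/11
= 45/88 + 5/88 + 1/121 = 279/484

279/484


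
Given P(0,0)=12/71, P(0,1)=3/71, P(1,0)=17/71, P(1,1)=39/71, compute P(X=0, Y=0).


Read from table: P(X=0, Y=0) = 12/71

12/71


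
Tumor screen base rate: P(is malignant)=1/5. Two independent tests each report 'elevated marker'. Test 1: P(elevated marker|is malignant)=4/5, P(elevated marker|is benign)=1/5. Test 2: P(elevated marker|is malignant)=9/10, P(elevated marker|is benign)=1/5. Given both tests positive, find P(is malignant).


After test 1: P(+) = 4/5*1/5 + 1/5*4/5 = 8/25
P(B|+) = (4/25)/(8/25) = 1/2
After test 2 (use post1 as new prior): P(+) = 9/10*1/2 + 1/5*1/2 = 11/20
P(B|+,+) = (9/20)/(11/20) = 9/11

9/11


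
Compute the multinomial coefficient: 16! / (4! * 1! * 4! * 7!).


16! = 20922789888000
Denominator: 4!=24 * 1!=1 * 4!=24 * 7!=5040
Coefficient = 20922789888000 / 2903040 = 7207200

7207200


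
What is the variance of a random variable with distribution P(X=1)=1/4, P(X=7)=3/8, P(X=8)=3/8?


E[X] = 47/8, E[X^2] = 341/8
Var(X) = E[X^2] - (E[X])^2 = 341/8 - (47/8)^2 = 519/64

519/64


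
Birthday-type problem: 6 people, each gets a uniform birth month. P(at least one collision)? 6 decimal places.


P(all different) = prod((12-i)/12 for i=0..5) = 0.222801
P(at least one match) = 1 - 0.222801 = 0.777199

0.777199


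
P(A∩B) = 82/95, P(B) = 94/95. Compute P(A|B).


P(A|B) = P(A∩B)/P(B) = (82/95)/(94/95) = 82/94 = 41/47

41/47


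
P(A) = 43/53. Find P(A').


P(A') = 1 - P(A) = 1 - 43/53 = 10/53

10/53


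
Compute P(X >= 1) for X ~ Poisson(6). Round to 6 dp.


P(X>=1) = 1 - P(X<=0) = 1 - (e^(-6)*6^0/0!)
≈ 1 - 0.0024787522 = 0.9975212478
≈ 0.997521

0.997521


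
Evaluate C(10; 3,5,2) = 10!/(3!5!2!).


10! = 3628800
Denominator: 3!=6 * 5!=120 * 2!=2
Coefficient = 3628800 / 1440 = 2520

2520


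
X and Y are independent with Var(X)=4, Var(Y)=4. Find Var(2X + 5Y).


Independence => Cov(X,Y)=0
Var(2X + 5Y) = 2^2*Var(X) + 5^2*Var(Y)
= 4*4 + 25*4 = 116

116


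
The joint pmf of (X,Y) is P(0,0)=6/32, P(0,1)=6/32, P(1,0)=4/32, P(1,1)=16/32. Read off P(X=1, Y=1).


Read from table: P(X=1, Y=1) = 16/32 = 1/2

1/2


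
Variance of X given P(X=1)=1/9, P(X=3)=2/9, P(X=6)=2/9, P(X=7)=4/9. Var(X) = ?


E[X] = 47/9, E[X^2] = 287/9
Var(X) = E[X^2] - (E[X])^2 = 287/9 - (47/9)^2 = 374/81

374/81


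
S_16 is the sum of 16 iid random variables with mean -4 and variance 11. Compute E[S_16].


E[S_n] = n*E[X_1] = 16*-4 = -64

-64


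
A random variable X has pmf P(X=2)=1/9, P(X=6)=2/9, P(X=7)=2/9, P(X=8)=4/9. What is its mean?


E[X] = sum(x * P(x))
= 2*1/9 + 6*2/9 + 7*2/9 + 8*4/9
= 20/3

20/3


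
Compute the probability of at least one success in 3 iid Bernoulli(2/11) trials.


P(at least one) = 1 - P(none)
P(none) = (1 - 2/11)^3 = (9/11)^3 = 729/1331
P(at least one) = 1 - 729/1331 = 602/1331

602/1331


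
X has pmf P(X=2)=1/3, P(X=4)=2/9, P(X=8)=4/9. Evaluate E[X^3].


E[X^3] = sum(x^3 * P(x))
= 8*1/3 + 64*2/9 + 512*4/9
= 2200/9

2200/9


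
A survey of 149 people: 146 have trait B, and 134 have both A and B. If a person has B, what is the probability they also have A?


P(A|B) = P(A∩B)/P(B) = (134/149)/(146/149) = 134/146 = 67/73

67/73


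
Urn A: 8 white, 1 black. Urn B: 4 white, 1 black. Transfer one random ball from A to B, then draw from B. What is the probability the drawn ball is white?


P(transfer white) = 8/9; P(transfer black) = 1/9
If white transferred: Urn II has 5 white of 6, so P(white|white moved) = 5/6
If black transferred: Urn II has 4 white of 6, so P(white|black moved) = 2/3
By total probability: P(white) = 8/9*5/6 + 1/9*2/3 = 22/27

22/27


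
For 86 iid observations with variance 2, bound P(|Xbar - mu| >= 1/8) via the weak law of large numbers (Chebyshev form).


Var(Xbar) = Var(X)/n = 2/86
Chebyshev: P(|Xbar-mu| >= 1/8) <= Var(Xbar)/(1/8)^2 = (1/43)/(1/64) = 64/43
Bound exceeds 1, so trivial bound: 1

1


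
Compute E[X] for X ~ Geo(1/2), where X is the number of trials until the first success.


For geometric (trials until first success), E[X] = 1/p = 1/(1/2) = 2

2


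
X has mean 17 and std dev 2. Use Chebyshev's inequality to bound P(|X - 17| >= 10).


k = 10/2 = 5
Chebyshev: P(|X-mu| >= k*sigma) <= 1/k^2 = 1/5^2 = 1/25

1/25


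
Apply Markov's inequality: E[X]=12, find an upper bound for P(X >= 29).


Markov: P(X >= a) <= E[X]/a
P(X >= 29) <= 12/29

12/29


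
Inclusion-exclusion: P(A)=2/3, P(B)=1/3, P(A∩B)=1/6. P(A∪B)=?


P(A∪B) = P(A) + P(B) - P(A∩B)
= 2/3 + 1/3 - 1/6 = 5/6

5/6


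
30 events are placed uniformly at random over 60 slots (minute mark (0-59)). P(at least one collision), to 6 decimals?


P(all different) = prod((60-i)/60 for i=0..29) = 0.000142
P(at least one match) = 1 - 0.000142 = 0.999858

0.999858


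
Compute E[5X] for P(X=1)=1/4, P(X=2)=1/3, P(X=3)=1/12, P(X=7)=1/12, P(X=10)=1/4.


E[5X] = sum(g(x)*P(x))
= 5*1/4 + 10*1/3 + 15*1/12 + 35*1/12 + 50*1/4
= 85/4

85/4


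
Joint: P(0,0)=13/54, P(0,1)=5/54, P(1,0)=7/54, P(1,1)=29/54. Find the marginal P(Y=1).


P(Y=1) = P(0,1)+P(1,1) = 5/54 + 29/54 = 34/54 = 17/27

17/27


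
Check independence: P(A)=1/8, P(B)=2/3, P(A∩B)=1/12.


P(A)*P(B) = 1/8*2/3 = 1/12
P(A∩B) = 1/12, which equals P(A)P(B), so independent

Yes, A and B are independent


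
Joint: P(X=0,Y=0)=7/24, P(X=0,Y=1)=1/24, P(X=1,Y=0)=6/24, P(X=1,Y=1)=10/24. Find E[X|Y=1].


P(Y=1) = 11/24
E[X|Y=1] = (0*1 + 1*10)/11 = 10/11

10/11


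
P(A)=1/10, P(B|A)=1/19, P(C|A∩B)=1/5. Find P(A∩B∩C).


P(A∩B∩C) = P(A) * P(B|A) * P(C|A∩B)
= 1/10 * 1/19 * 1/5
= 1/190 * 1/5 = 1/950

1/950


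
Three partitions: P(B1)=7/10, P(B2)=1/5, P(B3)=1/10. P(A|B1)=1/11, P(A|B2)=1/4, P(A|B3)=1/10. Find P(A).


P(A) = P(A|B1)P(B1) + P(A|B2)P(B2) + P(A|B3)P(B3)
= 1/11*7/10 + 1/4*1/5 + 1/10*1/10
= 7/110 + 1/20 + 1/100 = 34/275

34/275


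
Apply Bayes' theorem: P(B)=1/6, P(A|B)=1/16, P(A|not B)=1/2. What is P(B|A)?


P(A) = P(A|B)P(B) + P(A|B')P(B') = 1/16*1/6 + 1/2*5/6 = 41/96
P(B|A) = P(A|B)P(B)/P(A) = (1/96)/(41/96) = 1/41

1/41


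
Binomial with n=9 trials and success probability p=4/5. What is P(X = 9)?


P(X=9) = C(9,9) * p^9 * (1-p)^0
= 1 * 262144/1953125 * 1
= 262144/1953125

262144/1953125


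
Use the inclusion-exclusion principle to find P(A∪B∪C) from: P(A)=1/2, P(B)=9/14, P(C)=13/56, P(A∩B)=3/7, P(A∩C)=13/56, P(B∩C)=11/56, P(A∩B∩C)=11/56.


P(A∪B∪C) = P(A)+P(B)+P(C) - P(AB)-P(AC)-P(BC) + P(ABC)
= 1/2+9/14+13/56 - 3/7-13/56-11/56 + 11/56
= 5/7

5/7


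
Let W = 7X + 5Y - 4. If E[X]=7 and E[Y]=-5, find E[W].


E[7X + 5Y - 4] = 7*E[X] + 5*E[Y] - 4
= (7)*(7) + (5)*(-5) + (-4)
= 49 - 25 - 4 = 20

20


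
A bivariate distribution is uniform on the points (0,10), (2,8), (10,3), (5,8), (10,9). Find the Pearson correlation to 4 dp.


Cov(X,Y) = -5.8400, Var(X) = 16.6400, Var(Y) = 5.8400
rho = Cov/(sqrt(VarX)*sqrt(VarY)) = -0.5924

-0.5924


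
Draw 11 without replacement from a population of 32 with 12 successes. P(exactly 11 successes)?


P(X=11) = C(12,11)*C(20,0) / C(32,11)
= 12*1 / 129024480
= 12/129024480 = 1/10752040

1/10752040


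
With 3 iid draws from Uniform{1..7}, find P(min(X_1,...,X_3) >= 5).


P(min >= 5) = P(all X_i >= 5) = (P(X_1 >= 5))^3
= (3/7)^3 = 27/343

27/343


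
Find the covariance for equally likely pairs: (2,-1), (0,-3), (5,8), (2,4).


E[X]=9/4, E[Y]=2, E[XY]=23/2
Cov(X,Y) = E[XY] - E[X]E[Y] = 23/2 - 9/4*2 = 7

7


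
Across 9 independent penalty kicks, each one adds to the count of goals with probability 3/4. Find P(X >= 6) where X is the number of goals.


P(X>=6) = P(X=6) + P(X=7) + P(X=8) + P(X=9)
= 15309/65536 + 19683/65536 + 59049/262144 + 19683/262144
= 54675/65536

54675/65536


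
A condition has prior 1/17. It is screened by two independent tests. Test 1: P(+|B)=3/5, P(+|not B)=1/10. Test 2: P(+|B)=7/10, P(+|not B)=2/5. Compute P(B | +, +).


After test 1: P(+) = 3/5*1/17 + 1/10*16/17 = 11/85
P(B|+) = (3/85)/(11/85) = 3/11
After test 2 (use post1 as new prior): P(+) = 7/10*3/11 + 2/5*8/11 = 53/110
P(B|+,+) = (21/110)/(53/110) = 21/53

21/53


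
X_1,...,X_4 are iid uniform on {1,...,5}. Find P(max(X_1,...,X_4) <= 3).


P(max <= 3) = P(all X_i <= 3) = (P(X_1 <= 3))^4
= (3/5)^4 = 81/625

81/625


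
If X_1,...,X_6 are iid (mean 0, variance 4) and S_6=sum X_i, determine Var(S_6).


By independence, Var(S_n) = n*Var(X_1) = 6*4 = 24

24


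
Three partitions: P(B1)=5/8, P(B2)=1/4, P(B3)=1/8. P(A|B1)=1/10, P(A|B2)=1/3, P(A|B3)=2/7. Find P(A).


P(A) = P(A|B1)P(B1) + P(A|B2)P(B2) + P(A|B3)P(B3)
= 1/10*5/8 + 1/3*1/4 + 2/7*1/8
= 1/16 + 1/12 + 1/28 = 61/336

61/336


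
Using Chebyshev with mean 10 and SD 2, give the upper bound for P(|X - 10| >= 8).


k = 8/2 = 4
Chebyshev: P(|X-mu| >= k*sigma) <= 1/k^2 = 1/4^2 = 1/16

1/16


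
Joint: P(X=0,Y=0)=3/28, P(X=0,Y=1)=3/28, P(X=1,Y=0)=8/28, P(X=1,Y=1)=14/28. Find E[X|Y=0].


P(Y=0) = 11/28
E[X|Y=0] = (0*3 + 1*8)/11 = 8/11

8/11


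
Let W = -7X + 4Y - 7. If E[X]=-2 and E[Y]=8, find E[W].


E[-7X + 4Y - 7] = -7*E[X] + 4*E[Y] - 7
= (-7)*(-2) + (4)*(8) + (-7)
= 14 + 32 - 7 = 39

39


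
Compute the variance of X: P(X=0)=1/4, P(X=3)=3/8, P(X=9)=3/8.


E[X] = 9/2, E[X^2] = 135/4
Var(X) = E[X^2] - (E[X])^2 = 135/4 - (9/2)^2 = 27/2

27/2


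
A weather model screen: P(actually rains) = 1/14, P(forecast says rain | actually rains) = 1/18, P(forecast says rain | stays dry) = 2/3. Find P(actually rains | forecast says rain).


P(A) = P(A|B)P(B) + P(A|B')P(B') = 1/18*1/14 + 2/3*13/14 = 157/252
P(B|A) = P(A|B)P(B)/P(A) = (1/252)/(157/252) = 1/157

1/157


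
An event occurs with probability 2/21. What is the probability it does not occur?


P(A') = 1 - P(A) = 1 - 2/21 = 19/21

19/21


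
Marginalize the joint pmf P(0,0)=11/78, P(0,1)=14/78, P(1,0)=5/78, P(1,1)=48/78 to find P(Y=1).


P(Y=1) = P(0,1)+P(1,1) = 14/78 + 48/78 = 62/78 = 31/39

31/39


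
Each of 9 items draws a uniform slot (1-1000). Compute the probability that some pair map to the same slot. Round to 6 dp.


P(all different) = prod((1000-i)/1000 for i=0..8) = 0.964541
P(at least one match) = 1 - 0.964541 = 0.035459

0.035459


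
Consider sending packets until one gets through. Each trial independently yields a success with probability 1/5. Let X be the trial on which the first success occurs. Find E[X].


For geometric (trials until first success), E[X] = 1/p = 1/(1/5) = 5

5


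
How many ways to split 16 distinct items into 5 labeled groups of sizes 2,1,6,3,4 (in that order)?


16! = 20922789888000
Denominator: 2!=2 * 1!=1 * 6!=720 * 3!=6 * 4!=24
Coefficient = 20922789888000 / 207360 = 100900800

100900800


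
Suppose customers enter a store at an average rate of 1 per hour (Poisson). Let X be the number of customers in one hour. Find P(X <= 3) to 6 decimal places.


P(X<=3) = e^(-1)*1^0/0! + e^(-1)*1^1/1! + e^(-1)*1^2/2! + e^(-1)*1^3/3!
≈ 0.3678794412 + 0.3678794412 + 0.1839397206 + 0.0613132402
= 0.9810118432
≈ 0.981012

0.981012


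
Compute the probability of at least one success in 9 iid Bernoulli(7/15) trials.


P(at least one) = 1 - P(none)
P(none) = (1 - 7/15)^9 = (8/15)^9 = 134217728/38443359375
P(at least one) = 1 - 134217728/38443359375 = 38309141647/38443359375

38309141647/38443359375


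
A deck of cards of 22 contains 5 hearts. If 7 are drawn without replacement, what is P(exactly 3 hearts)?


P(X=3) = C(5,3)*C(17,4) / C(22,7)
= 10*2380 / 170544
= 23800/170544 = 175/1254

175/1254


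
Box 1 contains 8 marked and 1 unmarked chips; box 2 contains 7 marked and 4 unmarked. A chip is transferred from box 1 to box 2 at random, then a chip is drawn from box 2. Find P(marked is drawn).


P(transfer marked) = 8/9; P(transfer unmarked) = 1/9
If marked transferred: Urn II has 8 marked of 12, so P(marked|marked moved) = 2/3
If unmarked transferred: Urn II has 7 marked of 12, so P(marked|unmarked moved) = 7/12
By total probability: P(marked) = 8/9*2/3 + 1/9*7/12 = 71/108

71/108


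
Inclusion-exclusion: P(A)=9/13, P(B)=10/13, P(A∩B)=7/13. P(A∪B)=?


P(A∪B) = P(A) + P(B) - P(A∩B)
= 9/13 + 10/13 - 7/13 = 12/13

12/13


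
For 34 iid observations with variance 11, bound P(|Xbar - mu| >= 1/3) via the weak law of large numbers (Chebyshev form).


Var(Xbar) = Var(X)/n = 11/34
Chebyshev: P(|Xbar-mu| >= 1/3) <= Var(Xbar)/(1/3)^2 = (11/34)/(1/9) = 99/34
Bound exceeds 1, so trivial bound: 1

1


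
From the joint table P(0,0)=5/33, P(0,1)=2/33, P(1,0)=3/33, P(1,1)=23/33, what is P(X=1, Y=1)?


Read from table: P(X=1, Y=1) = 23/33

23/33


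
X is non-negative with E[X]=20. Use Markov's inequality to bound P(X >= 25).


Markov: P(X >= a) <= E[X]/a
P(X >= 25) <= 20/25 = 4/5

4/5


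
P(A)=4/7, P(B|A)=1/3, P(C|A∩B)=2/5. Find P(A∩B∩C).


P(A∩B∩C) = P(A) * P(B|A) * P(C|A∩B)
= 4/7 * 1/3 * 2/5
= 4/21 * 2/5 = 8/105

8/105


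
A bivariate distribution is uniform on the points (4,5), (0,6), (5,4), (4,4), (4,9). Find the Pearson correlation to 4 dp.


Cov(X,Y) = -0.6400, Var(X) = 3.0400, Var(Y) = 3.4400
rho = Cov/(sqrt(VarX)*sqrt(VarY)) = -0.1979

-0.1979


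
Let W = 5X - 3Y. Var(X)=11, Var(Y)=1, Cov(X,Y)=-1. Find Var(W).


Var(5X - 3Y) = 5^2*Var(X) + (-3)^2*Var(Y) + 2*5*(-3)*Cov(X,Y)
= 25*11 + 9*1 - 30*(-1)
= 275 + 9 + 30 = 314

314


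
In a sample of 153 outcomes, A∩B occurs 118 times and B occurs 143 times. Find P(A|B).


P(A|B) = P(A∩B)/P(B) = (118/153)/(143/153) = 118/143

118/143


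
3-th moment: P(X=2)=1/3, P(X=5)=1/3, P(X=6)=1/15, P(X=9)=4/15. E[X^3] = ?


E[X^3] = sum(x^3 * P(x))
= 8*1/3 + 125*1/3 + 216*1/15 + 729*4/15
= 3797/15

3797/15


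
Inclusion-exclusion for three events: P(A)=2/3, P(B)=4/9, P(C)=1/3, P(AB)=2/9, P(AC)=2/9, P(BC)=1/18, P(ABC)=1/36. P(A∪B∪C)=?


P(A∪B∪C) = P(A)+P(B)+P(C) - P(AB)-P(AC)-P(BC) + P(ABC)
= 2/3+4/9+1/3 - 2/9-2/9-1/18 + 1/36
= 35/36

35/36


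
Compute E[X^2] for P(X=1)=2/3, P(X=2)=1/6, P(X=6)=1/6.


E[X^2] = sum(g(x)*P(x))
= 1*2/3 + 4*1/6 + 36*1/6
= 22/3

22/3


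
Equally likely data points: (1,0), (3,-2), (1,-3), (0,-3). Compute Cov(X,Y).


E[X]=5/4, E[Y]=-2, E[XY]=-9/4
Cov(X,Y) = E[XY] - E[X]E[Y] = -9/4 - 5/4*-2 = 1/4

1/4


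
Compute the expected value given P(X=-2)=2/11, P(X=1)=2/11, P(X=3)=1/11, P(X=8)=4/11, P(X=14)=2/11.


E[X] = sum(x * P(x))
= -2*2/11 + 1*2/11 + 3*1/11 + 8*4/11 + 14*2/11
= 61/11

61/11


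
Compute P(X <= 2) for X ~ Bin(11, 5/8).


P(X<=2) = P(X=0) + P(X=1) + P(X=2)
= 177147/8589934592 + 3247695/8589934592 + 27064125/8589934592
= 30488967/8589934592

30488967/8589934592


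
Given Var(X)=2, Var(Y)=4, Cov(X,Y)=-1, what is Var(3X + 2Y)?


Var(3X + 2Y) = 3^2*Var(X) + 2^2*Var(Y) + 2*3*2*Cov(X,Y)
= 9*2 + 4*4 + 12*(-1)
= 18 + 16 - 12 = 22

22


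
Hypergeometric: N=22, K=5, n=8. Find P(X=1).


P(X=1) = C(5,1)*C(17,7) / C(22,8)
= 5*19448 / 319770
= 97240/319770 = 52/171

52/171


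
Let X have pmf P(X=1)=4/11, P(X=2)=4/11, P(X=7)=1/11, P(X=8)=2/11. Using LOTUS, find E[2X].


E[2X] = sum(g(x)*P(x))
= 2*4/11 + 4*4/11 + 14*1/11 + 16*2/11
= 70/11

70/11


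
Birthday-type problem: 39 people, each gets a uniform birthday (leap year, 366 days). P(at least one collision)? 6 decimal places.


P(all different) = prod((366-i)/366 for i=0..38) = 0.122510
P(at least one match) = 1 - 0.122510 = 0.877490

0.877490


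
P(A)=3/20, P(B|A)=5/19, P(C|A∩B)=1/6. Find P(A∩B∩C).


P(A∩B∩C) = P(A) * P(B|A) * P(C|A∩B)
= 3/20 * 5/19 * 1/6
= 3/76 * 1/6 = 1/152

1/152


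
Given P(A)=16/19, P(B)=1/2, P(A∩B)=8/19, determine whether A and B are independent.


P(A)*P(B) = 16/19*1/2 = 8/19
P(A∩B) = 8/19, which equals P(A)P(B), so independent

Yes, A and B are independent


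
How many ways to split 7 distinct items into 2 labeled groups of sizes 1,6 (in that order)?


7! = 5040
Denominator: 1!=1 * 6!=720
Coefficient = 5040 / 720 = 7

7


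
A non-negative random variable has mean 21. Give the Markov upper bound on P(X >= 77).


Markov: P(X >= a) <= E[X]/a
P(X >= 77) <= 21/77 = 3/11

3/11


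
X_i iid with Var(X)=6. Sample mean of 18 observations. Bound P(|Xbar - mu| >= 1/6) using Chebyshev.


Var(Xbar) = Var(X)/n = 6/18
Chebyshev: P(|Xbar-mu| >= 1/6) <= Var(Xbar)/(1/6)^2 = (1/3)/(1/36) = 12
Bound exceeds 1, so trivial bound: 1

1


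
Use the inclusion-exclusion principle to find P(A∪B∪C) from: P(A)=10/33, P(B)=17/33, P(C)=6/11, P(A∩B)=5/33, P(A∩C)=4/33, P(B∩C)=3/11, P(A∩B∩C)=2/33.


P(A∪B∪C) = P(A)+P(B)+P(C) - P(AB)-P(AC)-P(BC) + P(ABC)
= 10/33+17/33+6/11 - 5/33-4/33-3/11 + 2/33
= 29/33

29/33


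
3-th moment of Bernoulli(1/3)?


For Bernoulli: X in {0,1}
E[X^3] = 0^3*(1-1/3) + 1^3*1/3 = 1/3

1/3


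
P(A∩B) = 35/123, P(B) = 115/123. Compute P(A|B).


P(A|B) = P(A∩B)/P(B) = (35/123)/(115/123) = 35/115 = 7/23

7/23


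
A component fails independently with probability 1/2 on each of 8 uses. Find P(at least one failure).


P(at least one) = 1 - P(none)
P(none) = (1 - 1/2)^8 = (1/2)^8 = 1/256
P(at least one) = 1 - 1/256 = 255/256

255/256


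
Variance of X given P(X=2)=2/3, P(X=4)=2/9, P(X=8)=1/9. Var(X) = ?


E[X] = 28/9, E[X^2] = 40/3
Var(X) = E[X^2] - (E[X])^2 = 40/3 - (28/9)^2 = 296/81

296/81


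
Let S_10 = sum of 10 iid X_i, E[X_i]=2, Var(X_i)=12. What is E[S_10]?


E[S_n] = n*E[X_1] = 10*2 = 20

20


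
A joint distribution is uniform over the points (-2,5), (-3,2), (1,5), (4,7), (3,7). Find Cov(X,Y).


E[X]=3/5, E[Y]=26/5, E[XY]=38/5
Cov(X,Y) = E[XY] - E[X]E[Y] = 38/5 - 3/5*26/5 = 112/25

112/25


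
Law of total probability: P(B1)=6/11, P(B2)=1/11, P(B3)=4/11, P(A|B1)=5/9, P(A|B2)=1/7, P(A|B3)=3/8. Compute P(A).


P(A) = P(A|B1)P(B1) + P(A|B2)P(B2) + P(A|B3)P(B3)
= 5/9*6/11 + 1/7*1/11 + 3/8*4/11
= 10/33 + 1/77 + 3/22 = 19/42

19/42


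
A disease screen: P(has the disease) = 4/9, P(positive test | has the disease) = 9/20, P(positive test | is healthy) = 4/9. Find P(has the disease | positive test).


P(A) = P(A|B)P(B) + P(A|B')P(B') = 9/20*4/9 + 4/9*5/9 = 181/405
P(B|A) = P(A|B)P(B)/P(A) = (1/5)/(181/405) = 81/181

81/181


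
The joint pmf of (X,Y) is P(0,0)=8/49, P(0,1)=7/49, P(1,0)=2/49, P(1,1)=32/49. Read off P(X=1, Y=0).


Read from table: P(X=1, Y=0) = 2/49

2/49


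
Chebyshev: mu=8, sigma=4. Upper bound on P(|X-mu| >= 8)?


k = 8/4 = 2
Chebyshev: P(|X-mu| >= k*sigma) <= 1/k^2 = 1/2^2 = 1/4

1/4


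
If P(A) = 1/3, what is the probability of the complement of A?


P(A') = 1 - P(A) = 1 - 1/3 = 2/3

2/3


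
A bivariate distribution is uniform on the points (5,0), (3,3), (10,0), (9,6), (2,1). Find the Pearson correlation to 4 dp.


Cov(X,Y) = 1.4000, Var(X) = 10.1600, Var(Y) = 5.2000
rho = Cov/(sqrt(VarX)*sqrt(VarY)) = 0.1926

0.1926


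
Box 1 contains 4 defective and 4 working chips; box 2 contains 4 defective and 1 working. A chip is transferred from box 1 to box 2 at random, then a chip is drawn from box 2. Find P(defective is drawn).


P(transfer defective) = 4/8 = 1/2; P(transfer working) = 1/2
If defective transferred: Urn II has 5 defective of 6, so P(defective|defective moved) = 5/6
If working transferred: Urn II has 4 defective of 6, so P(defective|working moved) = 2/3
By total probability: P(defective) = 1/2*5/6 + 1/2*2/3 = 3/4

3/4


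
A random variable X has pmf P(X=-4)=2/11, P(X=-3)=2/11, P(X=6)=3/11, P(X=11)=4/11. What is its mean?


E[X] = sum(x * P(x))
= -4*2/11 - 3*2/11 + 6*3/11 + 11*4/11
= 48/11

48/11


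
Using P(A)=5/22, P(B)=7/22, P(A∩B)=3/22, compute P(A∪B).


P(A∪B) = P(A) + P(B) - P(A∩B)
= 5/22 + 7/22 - 3/22 = 9/22

9/22


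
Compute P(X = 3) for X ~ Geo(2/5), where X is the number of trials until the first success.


P(X=3) = (1-p)^2 * p = (3/5)^2 * 2/5
= 9/25 * 2/5 = 18/125

18/125


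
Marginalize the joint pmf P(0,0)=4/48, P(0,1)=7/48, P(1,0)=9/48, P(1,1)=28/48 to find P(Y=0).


P(Y=0) = P(0,0)+P(1,0) = 4/48 + 9/48 = 13/48

13/48


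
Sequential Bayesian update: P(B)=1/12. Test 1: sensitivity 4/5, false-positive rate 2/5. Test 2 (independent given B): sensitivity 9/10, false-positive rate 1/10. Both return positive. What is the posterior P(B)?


After test 1: P(+) = 4/5*1/12 + 2/5*11/12 = 13/30
P(B|+) = (1/15)/(13/30) = 2/13
After test 2 (use post1 as new prior): P(+) = 9/10*2/13 + 1/10*11/13 = 29/130
P(B|+,+) = (9/65)/(29/130) = 18/29

18/29


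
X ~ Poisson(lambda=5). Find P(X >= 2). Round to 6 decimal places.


P(X>=2) = 1 - P(X<=1) = 1 - (e^(-5)*5^0/0! + e^(-5)*5^1/1!)
≈ 1 - (0.0067379470 + 0.0336897350)
= 1 - 0.0404276820 = 0.9595723180
≈ 0.959572

0.959572


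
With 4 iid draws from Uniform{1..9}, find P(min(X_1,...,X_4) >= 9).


P(min >= 9) = P(all X_i >= 9) = (P(X_1 >= 9))^4
= (1/9)^4 = 1/6561

1/6561


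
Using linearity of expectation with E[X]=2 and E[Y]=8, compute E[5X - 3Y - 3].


E[5X - 3Y - 3] = 5*E[X] - 3*E[Y] - 3
= (5)*(2) + (-3)*(8) + (-3)
= 10 - 24 - 3 = -17

-17


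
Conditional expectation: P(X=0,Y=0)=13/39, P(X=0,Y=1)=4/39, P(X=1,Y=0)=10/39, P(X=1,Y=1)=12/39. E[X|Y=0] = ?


P(Y=0) = 23/39
E[X|Y=0] = (0*13 + 1*10)/23 = 10/23

10/23


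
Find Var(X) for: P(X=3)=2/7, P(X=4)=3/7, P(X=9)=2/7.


E[X] = 36/7, E[X^2] = 228/7
Var(X) = E[X^2] - (E[X])^2 = 228/7 - (36/7)^2 = 300/49

300/49


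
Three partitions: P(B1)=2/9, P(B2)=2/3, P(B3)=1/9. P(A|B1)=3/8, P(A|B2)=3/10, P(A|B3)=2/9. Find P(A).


P(A) = P(A|B1)P(B1) + P(A|B2)P(B2) + P(A|B3)P(B3)
= 3/8*2/9 + 3/10*2/3 + 2/9*1/9
= 1/12 + 1/5 + 2/81 = 499/1620

499/1620


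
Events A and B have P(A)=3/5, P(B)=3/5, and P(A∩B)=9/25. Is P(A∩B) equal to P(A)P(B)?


P(A)*P(B) = 3/5*3/5 = 9/25
P(A∩B) = 9/25, which equals P(A)P(B), so independent

Yes, A and B are independent


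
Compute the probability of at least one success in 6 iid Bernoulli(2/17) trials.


P(at least one) = 1 - P(none)
P(none) = (1 - 2/17)^6 = (15/17)^6 = 11390625/24137569
P(at least one) = 1 - 11390625/24137569 = 12746944/24137569

12746944/24137569


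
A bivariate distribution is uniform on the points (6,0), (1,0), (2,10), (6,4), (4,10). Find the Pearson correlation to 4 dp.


Cov(X,Y) = -1.4400, Var(X) = 4.1600, Var(Y) = 20.1600
rho = Cov/(sqrt(VarX)*sqrt(VarY)) = -0.1572

-0.1572


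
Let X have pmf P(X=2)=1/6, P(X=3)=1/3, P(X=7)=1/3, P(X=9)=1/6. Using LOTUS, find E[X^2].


E[X^2] = sum(g(x)*P(x))
= 4*1/6 + 9*1/3 + 49*1/3 + 81*1/6
= 67/2

67/2


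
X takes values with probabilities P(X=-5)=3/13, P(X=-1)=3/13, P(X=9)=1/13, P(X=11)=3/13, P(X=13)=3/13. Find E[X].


E[X] = sum(x * P(x))
= -5*3/13 - 1*3/13 + 9*1/13 + 11*3/13 + 13*3/13
= 63/13

63/13


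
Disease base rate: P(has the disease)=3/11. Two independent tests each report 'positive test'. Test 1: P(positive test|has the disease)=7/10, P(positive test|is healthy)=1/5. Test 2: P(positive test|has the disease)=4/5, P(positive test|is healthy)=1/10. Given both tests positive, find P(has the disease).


After test 1: P(+) = 7/10*3/11 + 1/5*8/11 = 37/110
P(B|+) = (21/110)/(37/110) = 21/37
After test 2 (use post1 as new prior): P(+) = 4/5*21/37 + 1/10*16/37 = 92/185
P(B|+,+) = (84/185)/(92/185) = 21/23

21/23


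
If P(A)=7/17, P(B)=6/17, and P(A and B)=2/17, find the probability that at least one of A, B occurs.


P(A∪B) = P(A) + P(B) - P(A∩B)
= 7/17 + 6/17 - 2/17 = 11/17

11/17


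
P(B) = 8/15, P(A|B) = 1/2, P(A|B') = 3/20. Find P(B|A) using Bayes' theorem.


P(A) = P(A|B)P(B) + P(A|B')P(B') = 1/2*8/15 + 3/20*7/15 = 101/300
P(B|A) = P(A|B)P(B)/P(A) = (4/15)/(101/300) = 80/101

80/101


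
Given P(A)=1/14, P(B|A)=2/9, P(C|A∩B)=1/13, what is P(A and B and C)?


P(A∩B∩C) = P(A) * P(B|A) * P(C|A∩B)
= 1/14 * 2/9 * 1/13
= 1/63 * 1/13 = 1/819

1/819


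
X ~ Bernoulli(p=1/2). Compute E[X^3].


For Bernoulli: X in {0,1}
E[X^3] = 0^3*(1-1/2) + 1^3*1/2 = 1/2

1/2


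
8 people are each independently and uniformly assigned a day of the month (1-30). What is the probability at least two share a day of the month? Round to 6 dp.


P(all different) = prod((30-i)/30 for i=0..7) = 0.359686
P(at least one match) = 1 - 0.359686 = 0.640314

0.640314


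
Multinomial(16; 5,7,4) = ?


16! = 20922789888000
Denominator: 5!=120 * 7!=5040 * 4!=24
Coefficient = 20922789888000 / 14515200 = 1441440

1441440


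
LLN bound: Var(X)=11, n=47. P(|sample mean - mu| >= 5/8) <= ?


Var(Xbar) = Var(X)/n = 11/47
Chebyshev: P(|Xbar-mu| >= 5/8) <= Var(Xbar)/(5/8)^2 = (11/47)/(25/64) = 704/1175

704/1175


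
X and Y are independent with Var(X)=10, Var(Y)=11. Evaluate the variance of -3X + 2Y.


Independence => Cov(X,Y)=0
Var(-3X + 2Y) = (-3)^2*Var(X) + 2^2*Var(Y)
= 9*10 + 4*11 = 134

134


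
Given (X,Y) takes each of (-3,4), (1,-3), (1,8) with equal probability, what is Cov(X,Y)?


E[X]=-1/3, E[Y]=3, E[XY]=-7/3
Cov(X,Y) = E[XY] - E[X]E[Y] = -7/3 + 1/3*3 = -4/3

-4/3


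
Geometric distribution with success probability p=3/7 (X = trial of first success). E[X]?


For geometric (trials until first success), E[X] = 1/p = 1/(3/7) = 7/3

7/3


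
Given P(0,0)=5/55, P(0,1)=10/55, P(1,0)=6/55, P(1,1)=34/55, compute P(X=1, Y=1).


Read from table: P(X=1, Y=1) = 34/55

34/55


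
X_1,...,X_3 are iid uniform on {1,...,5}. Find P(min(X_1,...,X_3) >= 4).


P(min >= 4) = P(all X_i >= 4) = (P(X_1 >= 4))^3
= (2/5)^3 = 8/125

8/125


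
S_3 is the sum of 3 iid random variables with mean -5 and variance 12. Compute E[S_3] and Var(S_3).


E[S_n] = n*mu = 3*-5 = -15
Var(S_n) = n*sigma^2 = 3*12 = 36

E[S_3]=-15, Var(S_3)=36


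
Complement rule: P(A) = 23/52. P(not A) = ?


P(A') = 1 - P(A) = 1 - 23/52 = 29/52

29/52


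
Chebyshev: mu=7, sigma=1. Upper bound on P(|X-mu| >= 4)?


k = 4/1 = 4
Chebyshev: P(|X-mu| >= k*sigma) <= 1/k^2 = 1/4^2 = 1/16

1/16


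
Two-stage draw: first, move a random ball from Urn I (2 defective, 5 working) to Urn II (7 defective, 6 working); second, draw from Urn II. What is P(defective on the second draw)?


P(transfer defective) = 2/7; P(transfer working) = 5/7
If defective transferred: Urn II has 8 defective of 14, so P(defective|defective moved) = 4/7
If working transferred: Urn II has 7 defective of 14, so P(defective|working moved) = 1/2
By total probability: P(defective) = 2/7*4/7 + 5/7*1/2 = 51/98

51/98


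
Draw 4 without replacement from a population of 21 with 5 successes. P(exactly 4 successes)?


P(X=4) = C(5,4)*C(16,0) / C(21,4)
= 5*1 / 5985
= 5/5985 = 1/1197

1/1197


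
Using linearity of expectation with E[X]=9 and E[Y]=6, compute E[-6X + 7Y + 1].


E[-6X + 7Y + 1] = -6*E[X] + 7*E[Y] + 1
= (-6)*(9) + (7)*(6) + (1)
= -54 + 42 + 1 = -11

-11


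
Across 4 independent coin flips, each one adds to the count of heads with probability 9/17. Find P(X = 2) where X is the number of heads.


P(X=2) = C(4,2) * p^2 * (1-p)^2
= 6 * 81/289 * 64/289
= 31104/83521

31104/83521


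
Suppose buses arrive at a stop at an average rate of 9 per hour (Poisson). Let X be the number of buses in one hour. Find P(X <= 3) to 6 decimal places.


P(X<=3) = e^(-9)*9^0/0! + e^(-9)*9^1/1! + e^(-9)*9^2/2! + e^(-9)*9^3/3!
≈ 0.0001234098 + 0.0011106882 + 0.0049980971 + 0.0149942912
= 0.0212264863
≈ 0.021226

0.021226


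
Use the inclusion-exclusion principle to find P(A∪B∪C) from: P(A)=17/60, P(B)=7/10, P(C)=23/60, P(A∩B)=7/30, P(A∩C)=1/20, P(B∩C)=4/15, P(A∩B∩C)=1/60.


P(A∪B∪C) = P(A)+P(B)+P(C) - P(AB)-P(AC)-P(BC) + P(ABC)
= 17/60+7/10+23/60 - 7/30-1/20-4/15 + 1/60
= 5/6

5/6


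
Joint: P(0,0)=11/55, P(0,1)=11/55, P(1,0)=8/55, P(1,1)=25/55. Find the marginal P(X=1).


P(X=1) = P(1,0)+P(1,1) = 8/55 + 25/55 = 33/55 = 3/5

3/5


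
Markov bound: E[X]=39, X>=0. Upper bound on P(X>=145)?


Markov: P(X >= a) <= E[X]/a
P(X >= 145) <= 39/145

39/145


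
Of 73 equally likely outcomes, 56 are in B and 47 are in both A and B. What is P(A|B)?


P(A|B) = P(A∩B)/P(B) = (47/73)/(56/73) = 47/56

47/56


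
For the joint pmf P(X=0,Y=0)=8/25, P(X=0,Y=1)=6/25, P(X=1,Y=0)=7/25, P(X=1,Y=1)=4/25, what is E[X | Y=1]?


P(Y=1) = 10/25
E[X|Y=1] = (0*6 + 1*4)/10 = 4/10 = 2/5

2/5


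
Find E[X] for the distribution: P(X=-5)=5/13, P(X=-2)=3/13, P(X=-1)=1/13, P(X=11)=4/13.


E[X] = sum(x * P(x))
= -5*5/13 - 2*3/13 - 1*1/13 + 11*4/13
= 12/13

12/13


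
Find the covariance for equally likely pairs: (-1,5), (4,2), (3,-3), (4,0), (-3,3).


E[X]=7/5, E[Y]=7/5, E[XY]=-3
Cov(X,Y) = E[XY] - E[X]E[Y] = -3 - 7/5*7/5 = -124/25

-124/25


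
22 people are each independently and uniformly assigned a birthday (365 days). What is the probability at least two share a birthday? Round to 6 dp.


P(all different) = prod((365-i)/365 for i=0..21) = 0.524305
P(at least one match) = 1 - 0.524305 = 0.475695

0.475695


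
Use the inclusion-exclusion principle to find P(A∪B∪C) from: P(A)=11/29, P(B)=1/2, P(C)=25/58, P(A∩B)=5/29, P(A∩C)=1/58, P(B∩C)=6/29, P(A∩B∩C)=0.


P(A∪B∪C) = P(A)+P(B)+P(C) - P(AB)-P(AC)-P(BC) + P(ABC)
= 11/29+1/2+25/58 - 5/29-1/58-6/29 + 0
= 53/58

53/58


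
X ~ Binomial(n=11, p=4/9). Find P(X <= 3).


P(X<=3) = P(X=0) + P(X=1) + P(X=2) + P(X=3)
= 48828125/31381059609 + 429687500/31381059609 + 1718750000/31381059609 + 1375000000/10460353203
= 2107421875/10460353203

2107421875/10460353203


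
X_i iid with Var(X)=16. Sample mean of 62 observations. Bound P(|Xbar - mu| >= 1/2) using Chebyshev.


Var(Xbar) = Var(X)/n = 16/62
Chebyshev: P(|Xbar-mu| >= 1/2) <= Var(Xbar)/(1/2)^2 = (8/31)/(1/4) = 32/31
Bound exceeds 1, so trivial bound: 1

1


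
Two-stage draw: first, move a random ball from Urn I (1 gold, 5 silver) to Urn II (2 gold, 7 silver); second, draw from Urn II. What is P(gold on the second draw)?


P(transfer gold) = 1/6; P(transfer silver) = 5/6
If gold transferred: Urn II has 3 gold of 10, so P(gold|gold moved) = 3/10
If silver transferred: Urn II has 2 gold of 10, so P(gold|silver moved) = 1/5
By total probability: P(gold) = 1/6*3/10 + 5/6*1/5 = 13/60

13/60


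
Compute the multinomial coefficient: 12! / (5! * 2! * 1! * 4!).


12! = 479001600
Denominator: 5!=120 * 2!=2 * 1!=1 * 4!=24
Coefficient = 479001600 / 5760 = 83160

83160


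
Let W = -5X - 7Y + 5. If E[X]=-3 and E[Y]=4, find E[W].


E[-5X - 7Y + 5] = -5*E[X] - 7*E[Y] + 5
= (-5)*(-3) + (-7)*(4) + (5)
= 15 - 28 + 5 = -8

-8


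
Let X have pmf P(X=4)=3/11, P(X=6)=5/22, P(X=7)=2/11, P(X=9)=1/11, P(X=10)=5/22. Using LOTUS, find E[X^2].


E[X^2] = sum(g(x)*P(x))
= 16*3/11 + 36*5/22 + 49*2/11 + 81*1/11 + 100*5/22
= 567/11

567/11


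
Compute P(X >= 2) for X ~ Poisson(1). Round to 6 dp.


P(X>=2) = 1 - P(X<=1) = 1 - (e^(-1)*1^0/0! + e^(-1)*1^1/1!)
≈ 1 - (0.3678794412 + 0.3678794412)
= 1 - 0.7357588824 = 0.2642411176
≈ 0.264241

0.264241
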